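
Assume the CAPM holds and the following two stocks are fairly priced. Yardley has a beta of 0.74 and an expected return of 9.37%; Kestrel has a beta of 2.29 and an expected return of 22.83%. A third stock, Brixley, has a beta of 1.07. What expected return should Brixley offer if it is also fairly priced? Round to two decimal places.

12.24%

MRP (SML slope) = (22.83% − 9.37%) / (2.29 − 0.74) = 13.46% / 1.55 = 8.6839%
R_f (intercept) = 9.37% − 0.74 × 8.6839% = 2.9439%
E(R_Brixley) = R_f + β × MRP = 2.9439% + 1.07 × 8.6839% = 12.24%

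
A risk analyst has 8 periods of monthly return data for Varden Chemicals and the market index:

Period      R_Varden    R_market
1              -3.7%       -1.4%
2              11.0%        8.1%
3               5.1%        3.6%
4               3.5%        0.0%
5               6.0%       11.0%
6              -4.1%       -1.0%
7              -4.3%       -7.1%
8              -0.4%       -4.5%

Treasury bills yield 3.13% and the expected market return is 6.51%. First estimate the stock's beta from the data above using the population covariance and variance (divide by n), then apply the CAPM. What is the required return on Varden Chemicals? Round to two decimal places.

5.70%

Mean R_i = (-3.7 + 11.0 + 5.1 + 3.5 + 6.0 − 4.1 − 4.3 − 0.4) / 8 = 1.6375%
Mean R_m = (-1.4 + 8.1 + 3.6 + 0.0 + 11.0 − 1.0 − 7.1 − 4.5) / 8 = 1.0875%
Σ(R_i − R̄_i)(R_m − R̄_m) = 200.8238  ⇒  Cov = 200.8238 / 8 = 25.1030
Σ(R_m − R̄_m)² = 263.7288  ⇒  Var(R_m) = 263.7288 / 8 = 32.9661
β = Cov / Var(R_m) = 25.1030 / 32.9661 = 0.7615
MRP = 6.51% − 3.13% = 3.38%
E(R) = R_f + β × MRP = 3.13% + 0.7615 × 3.38% = 5.70%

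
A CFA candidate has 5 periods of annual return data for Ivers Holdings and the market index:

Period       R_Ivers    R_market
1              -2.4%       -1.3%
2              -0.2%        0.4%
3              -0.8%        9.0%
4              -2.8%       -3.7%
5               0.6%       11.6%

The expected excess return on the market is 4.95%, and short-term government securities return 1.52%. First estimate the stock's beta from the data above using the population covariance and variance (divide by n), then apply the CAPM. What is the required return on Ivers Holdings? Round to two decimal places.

2.38%

Mean R_i = (-2.4 − 0.2 − 0.8 − 2.8 + 0.6) / 5 = -1.1200%
Mean R_m = (-1.3 + 0.4 + 9.0 − 3.7 + 11.6) / 5 = 3.2000%
Σ(R_i − R̄_i)(R_m − R̄_m) = 31.0800  ⇒  Cov = 31.0800 / 5 = 6.2160
Σ(R_m − R̄_m)² = 179.9000  ⇒  Var(R_m) = 179.9000 / 5 = 35.9800
β = Cov / Var(R_m) = 6.2160 / 35.9800 = 0.1728
E(R) = R_f + β × MRP = 1.52% + 0.1728 × 4.95% = 2.38%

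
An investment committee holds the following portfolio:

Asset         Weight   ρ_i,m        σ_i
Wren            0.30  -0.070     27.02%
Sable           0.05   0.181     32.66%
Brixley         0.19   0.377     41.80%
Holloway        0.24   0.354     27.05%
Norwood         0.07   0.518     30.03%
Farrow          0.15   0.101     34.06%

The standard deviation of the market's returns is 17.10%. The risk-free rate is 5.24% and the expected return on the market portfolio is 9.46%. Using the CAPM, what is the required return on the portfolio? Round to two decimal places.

6.88%

β_Wren = -0.070 × 27.02% / 17.10% = -0.1106
β_Sable = 0.181 × 32.66% / 17.10% = 0.3457
β_Brixley = 0.377 × 41.80% / 17.10% = 0.9216
β_Holloway = 0.354 × 27.05% / 17.10% = 0.5600
β_Norwood = 0.518 × 30.03% / 17.10% = 0.9097
β_Farrow = 0.101 × 34.06% / 17.10% = 0.2012
β_P = Σ w_i β_i = 0.30×-0.1106 + 0.05×0.3457 + 0.19×0.9216 + 0.24×0.5600 + 0.07×0.9097 + 0.15×0.2012 = 0.3875
MRP = 9.46% − 5.24% = 4.22%
E(R_P) = R_f + β_P × MRP = 5.24% + 0.3875 × 4.22% = 6.88%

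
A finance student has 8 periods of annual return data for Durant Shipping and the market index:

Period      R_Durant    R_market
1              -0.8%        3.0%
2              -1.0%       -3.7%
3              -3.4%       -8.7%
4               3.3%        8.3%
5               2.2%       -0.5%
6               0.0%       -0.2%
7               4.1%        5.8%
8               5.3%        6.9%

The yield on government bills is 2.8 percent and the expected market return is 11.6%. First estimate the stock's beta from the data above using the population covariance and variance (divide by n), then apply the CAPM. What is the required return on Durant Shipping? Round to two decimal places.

Mean R_i = (-0.8 − 1.0 − 3.4 + 3.3 + 2.2 + 0.0 + 4.1 + 5.3) / 8 = 1.2125%
Mean R_m = (3.0 − 3.7 − 8.7 + 8.3 − 0.5 − 0.2 + 5.8 + 6.9) / 8 = 1.3625%
Σ(R_i − R̄_i)(R_m − R̄_m) = 104.3038  ⇒  Cov = 104.3038 / 8 = 13.0380
Σ(R_m − R̄_m)² = 233.9588  ⇒  Var(R_m) = 233.9588 / 8 = 29.2449
β = Cov / Var(R_m) = 13.0380 / 29.2449 = 0.4458
MRP = 11.6% − 2.8% = 8.80%
E(R) = R_f + β × MRP = 2.8% + 0.4458 × 8.8% = 6.72%

6.72%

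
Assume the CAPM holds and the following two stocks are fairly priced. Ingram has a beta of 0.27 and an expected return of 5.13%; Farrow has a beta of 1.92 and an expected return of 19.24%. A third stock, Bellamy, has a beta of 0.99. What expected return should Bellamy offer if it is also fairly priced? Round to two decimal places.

11.29%

MRP (SML slope) = (19.24% − 5.13%) / (1.92 − 0.27) = 14.11% / 1.65 = 8.5515%
R_f (intercept) = 5.13% − 0.27 × 8.5515% = 2.8211%
E(R_Bellamy) = R_f + β × MRP = 2.8211% + 0.99 × 8.5515% = 11.29%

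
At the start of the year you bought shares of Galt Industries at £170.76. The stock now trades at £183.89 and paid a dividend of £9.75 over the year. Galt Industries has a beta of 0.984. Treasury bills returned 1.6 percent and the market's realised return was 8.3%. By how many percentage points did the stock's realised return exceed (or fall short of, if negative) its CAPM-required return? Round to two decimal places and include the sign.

+5.21%

Realised HPR = (P1 + D1 − P0) / P0 = (183.89 + 9.75 − 170.76) / 170.76 = 22.88 / 170.76 = 13.3989%
MRP = 8.3% − 1.6% = 6.70%
CAPM required = R_f + β·MRP = 1.6% + 0.984 × 6.7% = 8.1928%
α = realised − required = 13.3989% − 8.1928% = +5.21%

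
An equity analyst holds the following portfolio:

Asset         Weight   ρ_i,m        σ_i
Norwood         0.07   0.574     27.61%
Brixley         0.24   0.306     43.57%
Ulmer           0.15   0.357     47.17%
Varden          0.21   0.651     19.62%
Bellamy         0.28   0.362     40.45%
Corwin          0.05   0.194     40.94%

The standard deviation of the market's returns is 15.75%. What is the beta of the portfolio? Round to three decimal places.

0.890

β_Norwood = 0.574 × 27.61% / 15.75% = 1.0062
β_Brixley = 0.306 × 43.57% / 15.75% = 0.8465
β_Ulmer = 0.357 × 47.17% / 15.75% = 1.0692
β_Varden = 0.651 × 19.62% / 15.75% = 0.8110
β_Bellamy = 0.362 × 40.45% / 15.75% = 0.9297
β_Corwin = 0.194 × 40.94% / 15.75% = 0.5043
β_P = Σ w_i β_i = 0.07×1.0062 + 0.24×0.8465 + 0.15×1.0692 + 0.21×0.8110 + 0.28×0.9297 + 0.05×0.5043 = 0.8898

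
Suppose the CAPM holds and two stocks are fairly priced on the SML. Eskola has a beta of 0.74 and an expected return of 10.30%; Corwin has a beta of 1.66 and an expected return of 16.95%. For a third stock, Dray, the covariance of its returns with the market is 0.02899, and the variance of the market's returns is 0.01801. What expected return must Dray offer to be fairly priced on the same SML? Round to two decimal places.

MRP = (16.95% − 10.30%) / (1.66 − 0.74) = 7.2283%
R_f = 10.30% − 0.74 × 7.2283% = 4.9511%
β_Dray = Cov / Var(R_m) = 0.02899 / 0.01801 = 1.6097
E(R_Dray) = R_f + β × MRP = 4.9511% + 1.6097 × 7.2283% = 16.59%

16.59%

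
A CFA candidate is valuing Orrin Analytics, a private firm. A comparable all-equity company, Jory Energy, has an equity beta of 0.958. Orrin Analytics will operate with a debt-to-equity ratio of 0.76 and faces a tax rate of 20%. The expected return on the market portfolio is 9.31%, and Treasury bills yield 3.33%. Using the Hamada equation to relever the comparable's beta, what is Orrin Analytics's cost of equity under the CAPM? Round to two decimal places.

β_L = β_U × [1 + (1 − t)(D/E)] = 0.958 × [1 + (1 − 0.20) × 0.76]
    = 0.958 × [1 + 0.80 × 0.76] = 0.958 × 1.6080 = 1.5405
MRP = 9.31% − 3.33% = 5.98%
E(R) = R_f + β_L × MRP = 3.33% + 1.5405 × 5.98% = 12.54%

12.54%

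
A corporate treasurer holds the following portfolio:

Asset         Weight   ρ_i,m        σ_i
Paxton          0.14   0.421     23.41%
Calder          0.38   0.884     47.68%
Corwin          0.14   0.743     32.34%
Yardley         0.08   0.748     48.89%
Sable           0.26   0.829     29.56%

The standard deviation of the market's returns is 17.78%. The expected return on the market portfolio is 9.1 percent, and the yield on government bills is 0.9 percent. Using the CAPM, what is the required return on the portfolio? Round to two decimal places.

β_Paxton = 0.421 × 23.41% / 17.78% = 0.5543
β_Calder = 0.884 × 47.68% / 17.78% = 2.3706
β_Corwin = 0.743 × 32.34% / 17.78% = 1.3514
β_Yardley = 0.748 × 48.89% / 17.78% = 2.0568
β_Sable = 0.829 × 29.56% / 17.78% = 1.3782
β_P = Σ w_i β_i = 0.14×0.5543 + 0.38×2.3706 + 0.14×1.3514 + 0.08×2.0568 + 0.26×1.3782 = 1.6905
MRP = 9.1% − 0.9% = 8.20%
E(R_P) = R_f + β_P × MRP = 0.9% + 1.6905 × 8.2% = 14.76%

14.76%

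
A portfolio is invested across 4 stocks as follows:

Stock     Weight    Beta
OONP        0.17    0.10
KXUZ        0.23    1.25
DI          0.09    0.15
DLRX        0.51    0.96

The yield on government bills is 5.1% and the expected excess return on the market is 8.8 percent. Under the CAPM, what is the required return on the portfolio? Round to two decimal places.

β_P = Σ w_i β_i = 0.17×0.10 + 0.23×1.25 + 0.09×0.15 + 0.51×0.96 = 0.8076
E(R_P) = R_f + β_P × MRP = 5.1% + 0.8076 × 8.8% = 12.21%

12.21%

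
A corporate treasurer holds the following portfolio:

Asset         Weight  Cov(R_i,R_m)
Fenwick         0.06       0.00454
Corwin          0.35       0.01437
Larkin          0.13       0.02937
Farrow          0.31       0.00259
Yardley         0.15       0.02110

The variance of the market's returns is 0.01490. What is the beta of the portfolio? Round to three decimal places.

β_Fenwick = 0.00454 / 0.01490 = 0.3047
β_Corwin = 0.01437 / 0.01490 = 0.9644
β_Larkin = 0.02937 / 0.01490 = 1.9711
β_Farrow = 0.00259 / 0.01490 = 0.1738
β_Yardley = 0.02110 / 0.01490 = 1.4161
β_P = Σ w_i β_i = 0.06×0.3047 + 0.35×0.9644 + 0.13×1.9711 + 0.31×0.1738 + 0.15×1.4161 = 0.8784

0.878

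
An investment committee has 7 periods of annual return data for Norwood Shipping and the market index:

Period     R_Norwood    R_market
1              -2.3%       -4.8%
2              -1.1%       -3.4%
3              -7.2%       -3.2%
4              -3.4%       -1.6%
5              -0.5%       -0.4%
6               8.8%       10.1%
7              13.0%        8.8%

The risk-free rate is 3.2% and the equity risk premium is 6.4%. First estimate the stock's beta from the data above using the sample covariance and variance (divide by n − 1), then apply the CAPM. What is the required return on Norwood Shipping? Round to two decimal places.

Mean R_i = (-2.3 − 1.1 − 7.2 − 3.4 − 0.5 + 8.8 + 13.0) / 7 = 1.0429%
Mean R_m = (-4.8 − 3.4 − 3.2 − 1.6 − 0.4 + 10.1 + 8.8) / 7 = 0.7857%
Σ(R_i − R̄_i)(R_m − R̄_m) = 241.0043  ⇒  Cov = 241.0043 / 6 = 40.1674
Σ(R_m − R̄_m)² = 222.6886  ⇒  Var(R_m) = 222.6886 / 6 = 37.1148
β = Cov / Var(R_m) = 40.1674 / 37.1148 = 1.0822
E(R) = R_f + β × MRP = 3.2% + 1.0822 × 6.4% = 10.13%

10.13%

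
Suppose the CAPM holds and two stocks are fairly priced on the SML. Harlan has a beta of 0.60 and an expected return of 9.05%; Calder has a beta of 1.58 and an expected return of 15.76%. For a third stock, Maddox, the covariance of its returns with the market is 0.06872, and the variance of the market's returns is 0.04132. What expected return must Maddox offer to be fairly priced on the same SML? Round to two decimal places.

16.33%

MRP = (15.76% − 9.05%) / (1.58 − 0.60) = 6.8469%
R_f = 9.05% − 0.60 × 6.8469% = 4.9419%
β_Maddox = Cov / Var(R_m) = 0.06872 / 0.04132 = 1.6631
E(R_Maddox) = R_f + β × MRP = 4.9419% + 1.6631 × 6.8469% = 16.33%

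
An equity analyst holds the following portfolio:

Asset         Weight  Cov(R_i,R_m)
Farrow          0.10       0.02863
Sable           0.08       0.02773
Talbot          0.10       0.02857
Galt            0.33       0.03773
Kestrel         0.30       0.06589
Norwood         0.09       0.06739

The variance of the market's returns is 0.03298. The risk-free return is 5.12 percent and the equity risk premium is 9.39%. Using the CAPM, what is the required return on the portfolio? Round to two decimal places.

β_Farrow = 0.02863 / 0.03298 = 0.8681
β_Sable = 0.02773 / 0.03298 = 0.8408
β_Talbot = 0.02857 / 0.03298 = 0.8663
β_Galt = 0.03773 / 0.03298 = 1.1440
β_Kestrel = 0.06589 / 0.03298 = 1.9979
β_Norwood = 0.06739 / 0.03298 = 2.0434
β_P = Σ w_i β_i = 0.10×0.8681 + 0.08×0.8408 + 0.10×0.8663 + 0.33×1.1440 + 0.30×1.9979 + 0.09×2.0434 = 1.4015
E(R_P) = R_f + β_P × MRP = 5.12% + 1.4015 × 9.39% = 18.28%

18.28%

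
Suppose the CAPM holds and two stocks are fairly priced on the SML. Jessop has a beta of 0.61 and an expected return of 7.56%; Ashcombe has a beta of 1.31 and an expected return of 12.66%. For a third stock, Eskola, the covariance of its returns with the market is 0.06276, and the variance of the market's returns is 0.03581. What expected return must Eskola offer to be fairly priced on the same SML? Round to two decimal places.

15.88%

MRP = (12.66% − 7.56%) / (1.31 − 0.61) = 7.2857%
R_f = 7.56% − 0.61 × 7.2857% = 3.1157%
β_Eskola = Cov / Var(R_m) = 0.06276 / 0.03581 = 1.7526
E(R_Eskola) = R_f + β × MRP = 3.1157% + 1.7526 × 7.2857% = 15.88%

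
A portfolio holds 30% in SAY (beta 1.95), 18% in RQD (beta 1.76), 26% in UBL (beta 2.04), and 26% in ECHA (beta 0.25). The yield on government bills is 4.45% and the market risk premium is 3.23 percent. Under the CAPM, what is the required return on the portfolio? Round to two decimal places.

9.29%

β_P = Σ w_i β_i = 0.30×1.95 + 0.18×1.76 + 0.26×2.04 + 0.26×0.25 = 1.4972
E(R_P) = R_f + β_P × MRP = 4.45% + 1.4972 × 3.23% = 9.29%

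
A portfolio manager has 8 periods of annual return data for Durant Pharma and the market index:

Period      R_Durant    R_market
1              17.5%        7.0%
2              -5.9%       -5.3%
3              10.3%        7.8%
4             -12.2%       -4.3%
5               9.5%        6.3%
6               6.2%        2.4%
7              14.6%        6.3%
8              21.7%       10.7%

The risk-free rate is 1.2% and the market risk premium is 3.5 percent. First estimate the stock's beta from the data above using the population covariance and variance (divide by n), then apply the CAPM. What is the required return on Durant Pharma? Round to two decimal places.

7.81%

Mean R_i = (17.5 − 5.9 + 10.3 − 12.2 + 9.5 + 6.2 + 14.6 + 21.7) / 8 = 7.7125%
Mean R_m = (7.0 − 5.3 + 7.8 − 4.3 + 6.3 + 2.4 + 6.3 + 10.7) / 8 = 3.8625%
Σ(R_i − R̄_i)(R_m − R̄_m) = 447.1538  ⇒  Cov = 447.1538 / 8 = 55.8942
Σ(R_m − R̄_m)² = 236.6988  ⇒  Var(R_m) = 236.6988 / 8 = 29.5874
β = Cov / Var(R_m) = 55.8942 / 29.5874 = 1.8891
E(R) = R_f + β × MRP = 1.2% + 1.8891 × 3.5% = 7.81%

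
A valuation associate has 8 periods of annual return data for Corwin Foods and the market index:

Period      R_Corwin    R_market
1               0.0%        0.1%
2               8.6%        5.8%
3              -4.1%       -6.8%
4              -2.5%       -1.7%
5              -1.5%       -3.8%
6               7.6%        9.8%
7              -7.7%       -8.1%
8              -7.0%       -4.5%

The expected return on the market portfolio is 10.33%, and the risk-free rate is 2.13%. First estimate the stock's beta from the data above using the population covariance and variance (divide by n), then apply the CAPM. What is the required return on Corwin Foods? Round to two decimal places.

Mean R_i = (0.0 + 8.6 − 4.1 − 2.5 − 1.5 + 7.6 − 7.7 − 7.0) / 8 = -0.8250%
Mean R_m = (0.1 + 5.8 − 6.8 − 1.7 − 3.8 + 9.8 − 8.1 − 4.5) / 8 = -1.1500%
Σ(R_i − R̄_i)(R_m − R̄_m) = 248.4700  ⇒  Cov = 248.4700 / 8 = 31.0588
Σ(R_m − R̄_m)² = 268.5400  ⇒  Var(R_m) = 268.5400 / 8 = 33.5675
β = Cov / Var(R_m) = 31.0588 / 33.5675 = 0.9253
MRP = 10.33% − 2.13% = 8.20%
E(R) = R_f + β × MRP = 2.13% + 0.9253 × 8.20% = 9.72%

9.72%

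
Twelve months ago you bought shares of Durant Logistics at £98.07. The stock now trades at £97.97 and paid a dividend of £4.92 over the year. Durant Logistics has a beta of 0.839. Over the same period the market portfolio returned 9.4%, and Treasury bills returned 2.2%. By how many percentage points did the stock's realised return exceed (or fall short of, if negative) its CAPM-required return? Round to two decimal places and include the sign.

Realised HPR = (P1 + D1 − P0) / P0 = (97.97 + 4.92 − 98.07) / 98.07 = 4.82 / 98.07 = 4.9149%
MRP = 9.4% − 2.2% = 7.20%
CAPM required = R_f + β·MRP = 2.2% + 0.839 × 7.2% = 8.2408%
α = realised − required = 4.9149% − 8.2408% = -3.33%

-3.33%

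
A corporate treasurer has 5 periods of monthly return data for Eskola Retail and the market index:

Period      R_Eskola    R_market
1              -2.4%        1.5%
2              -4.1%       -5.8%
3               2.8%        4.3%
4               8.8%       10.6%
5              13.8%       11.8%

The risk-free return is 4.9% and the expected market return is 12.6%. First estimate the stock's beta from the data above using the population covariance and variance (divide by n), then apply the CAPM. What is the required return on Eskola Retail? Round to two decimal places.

12.53%

Mean R_i = (-2.4 − 4.1 + 2.8 + 8.8 + 13.8) / 5 = 3.7800%
Mean R_m = (1.5 − 5.8 + 4.3 + 10.6 + 11.8) / 5 = 4.4800%
Σ(R_i − R̄_i)(R_m − R̄_m) = 203.6680  ⇒  Cov = 203.6680 / 5 = 40.7336
Σ(R_m − R̄_m)² = 205.6280  ⇒  Var(R_m) = 205.6280 / 5 = 41.1256
β = Cov / Var(R_m) = 40.7336 / 41.1256 = 0.9905
MRP = 12.6% − 4.9% = 7.70%
E(R) = R_f + β × MRP = 4.9% + 0.9905 × 7.7% = 12.53%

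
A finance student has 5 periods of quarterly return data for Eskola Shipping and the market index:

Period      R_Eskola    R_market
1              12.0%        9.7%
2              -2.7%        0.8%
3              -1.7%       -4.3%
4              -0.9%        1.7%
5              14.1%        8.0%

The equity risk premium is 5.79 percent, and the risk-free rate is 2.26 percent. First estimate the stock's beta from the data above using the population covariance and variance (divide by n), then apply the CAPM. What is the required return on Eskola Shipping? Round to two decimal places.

9.71%

Mean R_i = (12.0 − 2.7 − 1.7 − 0.9 + 14.1) / 5 = 4.1600%
Mean R_m = (9.7 + 0.8 − 4.3 + 1.7 + 8.0) / 5 = 3.1800%
Σ(R_i − R̄_i)(R_m − R̄_m) = 166.6760  ⇒  Cov = 166.6760 / 5 = 33.3352
Σ(R_m − R̄_m)² = 129.5480  ⇒  Var(R_m) = 129.5480 / 5 = 25.9096
β = Cov / Var(R_m) = 33.3352 / 25.9096 = 1.2866
E(R) = R_f + β × MRP = 2.26% + 1.2866 × 5.79% = 9.71%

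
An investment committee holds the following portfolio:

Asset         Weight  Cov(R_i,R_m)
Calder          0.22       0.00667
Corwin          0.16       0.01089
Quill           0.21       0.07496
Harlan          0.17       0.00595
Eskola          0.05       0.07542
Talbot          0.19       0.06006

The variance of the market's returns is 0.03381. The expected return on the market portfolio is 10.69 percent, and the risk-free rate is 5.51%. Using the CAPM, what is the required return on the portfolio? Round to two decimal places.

β_Calder = 0.00667 / 0.03381 = 0.1973
β_Corwin = 0.01089 / 0.03381 = 0.3221
β_Quill = 0.07496 / 0.03381 = 2.2171
β_Harlan = 0.00595 / 0.03381 = 0.1760
β_Eskola = 0.07542 / 0.03381 = 2.2307
β_Talbot = 0.06006 / 0.03381 = 1.7764
β_P = Σ w_i β_i = 0.22×0.1973 + 0.16×0.3221 + 0.21×2.2171 + 0.17×0.1760 + 0.05×2.2307 + 0.19×1.7764 = 1.0395
MRP = 10.69% − 5.51% = 5.18%
E(R_P) = R_f + β_P × MRP = 5.51% + 1.0395 × 5.18% = 10.89%

10.89%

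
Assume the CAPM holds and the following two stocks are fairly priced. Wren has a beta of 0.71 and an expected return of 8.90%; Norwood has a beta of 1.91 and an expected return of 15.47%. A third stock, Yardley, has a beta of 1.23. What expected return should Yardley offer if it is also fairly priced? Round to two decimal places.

11.75%

MRP (SML slope) = (15.47% − 8.90%) / (1.91 − 0.71) = 6.57% / 1.20 = 5.4750%
R_f (intercept) = 8.90% − 0.71 × 5.4750% = 5.0128%
E(R_Yardley) = R_f + β × MRP = 5.0128% + 1.23 × 5.4750% = 11.75%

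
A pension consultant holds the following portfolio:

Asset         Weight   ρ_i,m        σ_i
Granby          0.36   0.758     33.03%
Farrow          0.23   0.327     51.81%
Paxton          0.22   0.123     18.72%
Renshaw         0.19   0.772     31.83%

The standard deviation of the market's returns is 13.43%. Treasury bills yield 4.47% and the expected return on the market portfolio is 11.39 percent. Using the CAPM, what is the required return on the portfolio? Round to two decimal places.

13.79%

β_Granby = 0.758 × 33.03% / 13.43% = 1.8642
β_Farrow = 0.327 × 51.81% / 13.43% = 1.2615
β_Paxton = 0.123 × 18.72% / 13.43% = 0.1714
β_Renshaw = 0.772 × 31.83% / 13.43% = 1.8297
β_P = Σ w_i β_i = 0.36×1.8642 + 0.23×1.2615 + 0.22×0.1714 + 0.19×1.8297 = 1.3466
MRP = 11.39% − 4.47% = 6.92%
E(R_P) = R_f + β_P × MRP = 4.47% + 1.3466 × 6.92% = 13.79%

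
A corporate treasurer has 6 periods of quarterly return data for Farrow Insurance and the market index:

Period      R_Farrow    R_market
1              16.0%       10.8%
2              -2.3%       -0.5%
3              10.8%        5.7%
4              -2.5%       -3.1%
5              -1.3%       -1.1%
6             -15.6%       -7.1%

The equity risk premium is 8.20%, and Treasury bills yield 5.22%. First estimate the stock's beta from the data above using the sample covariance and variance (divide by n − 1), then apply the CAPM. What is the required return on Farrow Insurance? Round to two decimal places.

19.15%

Mean R_i = (16.0 − 2.3 + 10.8 − 2.5 − 1.3 − 15.6) / 6 = 0.8500%
Mean R_m = (10.8 − 0.5 + 5.7 − 3.1 − 1.1 − 7.1) / 6 = 0.7833%
Σ(R_i − R̄_i)(R_m − R̄_m) = 351.4550  ⇒  Cov = 351.4550 / 5 = 70.2910
Σ(R_m − R̄_m)² = 206.9283  ⇒  Var(R_m) = 206.9283 / 5 = 41.3857
β = Cov / Var(R_m) = 70.2910 / 41.3857 = 1.6984
E(R) = R_f + β × MRP = 5.22% + 1.6984 × 8.20% = 19.15%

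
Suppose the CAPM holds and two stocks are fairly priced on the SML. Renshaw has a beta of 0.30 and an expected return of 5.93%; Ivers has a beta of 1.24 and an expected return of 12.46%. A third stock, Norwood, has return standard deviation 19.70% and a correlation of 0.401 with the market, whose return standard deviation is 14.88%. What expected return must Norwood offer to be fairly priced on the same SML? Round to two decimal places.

MRP = (12.46% − 5.93%) / (1.24 − 0.30) = 6.9468%
R_f = 5.93% − 0.30 × 6.9468% = 3.8460%
β_Norwood = ρ·σ_i/σ_m = 0.401 × 19.70 / 14.88 = 0.5309
E(R_Norwood) = R_f + β × MRP = 3.8460% + 0.5309 × 6.9468% = 7.53%

7.53%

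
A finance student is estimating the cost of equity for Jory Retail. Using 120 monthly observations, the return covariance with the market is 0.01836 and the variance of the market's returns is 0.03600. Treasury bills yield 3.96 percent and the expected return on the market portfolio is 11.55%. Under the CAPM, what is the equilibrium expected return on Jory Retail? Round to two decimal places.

7.83%

β = Cov(R_i, R_m) / Var(R_m) = 0.01836 / 0.03600 = 0.5100
MRP = 11.55% − 3.96% = 7.59%
E(R) = R_f + β × MRP = 3.96% + 0.5100 × 7.59% = 7.83%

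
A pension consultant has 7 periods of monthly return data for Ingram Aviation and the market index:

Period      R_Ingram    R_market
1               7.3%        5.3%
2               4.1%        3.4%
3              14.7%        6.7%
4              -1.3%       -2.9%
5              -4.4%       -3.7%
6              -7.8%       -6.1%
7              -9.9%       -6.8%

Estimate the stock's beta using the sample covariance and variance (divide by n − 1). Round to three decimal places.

Mean R_i = (7.3 + 4.1 + 14.7 − 1.3 − 4.4 − 7.8 − 9.9) / 7 = 0.3857%
Mean R_m = (5.3 + 3.4 + 6.7 − 2.9 − 3.7 − 6.1 − 6.8) / 7 = -0.5857%
Σ(R_i − R̄_i)(R_m − R̄_m) = 287.6514  ⇒  Cov = 287.6514 / 6 = 47.9419
Σ(R_m − R̄_m)² = 187.6886  ⇒  Var(R_m) = 187.6886 / 6 = 31.2814
β = Cov / Var(R_m) = 47.9419 / 31.2814 = 1.5326

1.533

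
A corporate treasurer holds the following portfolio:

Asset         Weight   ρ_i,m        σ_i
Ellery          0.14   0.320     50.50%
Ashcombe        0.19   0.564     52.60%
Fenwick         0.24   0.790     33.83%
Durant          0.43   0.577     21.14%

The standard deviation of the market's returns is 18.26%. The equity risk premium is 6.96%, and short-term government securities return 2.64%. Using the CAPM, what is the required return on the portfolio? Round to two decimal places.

β_Ellery = 0.320 × 50.50% / 18.26% = 0.8850
β_Ashcombe = 0.564 × 52.60% / 18.26% = 1.6247
β_Fenwick = 0.790 × 33.83% / 18.26% = 1.4636
β_Durant = 0.577 × 21.14% / 18.26% = 0.6680
β_P = Σ w_i β_i = 0.14×0.8850 + 0.19×1.6247 + 0.24×1.4636 + 0.43×0.6680 = 1.0711
E(R_P) = R_f + β_P × MRP = 2.64% + 1.0711 × 6.96% = 10.09%

10.09%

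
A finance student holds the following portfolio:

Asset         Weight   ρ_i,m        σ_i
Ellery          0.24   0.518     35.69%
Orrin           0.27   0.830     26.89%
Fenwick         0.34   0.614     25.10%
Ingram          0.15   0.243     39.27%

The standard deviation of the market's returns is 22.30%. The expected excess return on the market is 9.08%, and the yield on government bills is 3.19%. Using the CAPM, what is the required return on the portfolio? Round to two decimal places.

β_Ellery = 0.518 × 35.69% / 22.30% = 0.8290
β_Orrin = 0.830 × 26.89% / 22.30% = 1.0008
β_Fenwick = 0.614 × 25.10% / 22.30% = 0.6911
β_Ingram = 0.243 × 39.27% / 22.30% = 0.4279
β_P = Σ w_i β_i = 0.24×0.8290 + 0.27×1.0008 + 0.34×0.6911 + 0.15×0.4279 = 0.7683
E(R_P) = R_f + β_P × MRP = 3.19% + 0.7683 × 9.08% = 10.17%

10.17%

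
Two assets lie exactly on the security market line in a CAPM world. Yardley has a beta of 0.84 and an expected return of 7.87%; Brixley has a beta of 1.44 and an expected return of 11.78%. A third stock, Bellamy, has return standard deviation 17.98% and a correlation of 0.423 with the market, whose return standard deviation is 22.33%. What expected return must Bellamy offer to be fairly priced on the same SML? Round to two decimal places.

MRP = (11.78% − 7.87%) / (1.44 − 0.84) = 6.5167%
R_f = 7.87% − 0.84 × 6.5167% = 2.3960%
β_Bellamy = ρ·σ_i/σ_m = 0.423 × 17.98 / 22.33 = 0.3406
E(R_Bellamy) = R_f + β × MRP = 2.3960% + 0.3406 × 6.5167% = 4.62%

4.62%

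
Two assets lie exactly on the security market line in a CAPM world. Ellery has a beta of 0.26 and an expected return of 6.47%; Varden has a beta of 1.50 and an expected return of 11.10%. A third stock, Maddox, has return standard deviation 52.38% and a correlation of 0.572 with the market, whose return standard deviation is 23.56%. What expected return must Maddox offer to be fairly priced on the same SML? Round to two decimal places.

MRP = (11.10% − 6.47%) / (1.50 − 0.26) = 3.7339%
R_f = 6.47% − 0.26 × 3.7339% = 5.4992%
β_Maddox = ρ·σ_i/σ_m = 0.572 × 52.38 / 23.56 = 1.2717
E(R_Maddox) = R_f + β × MRP = 5.4992% + 1.2717 × 3.7339% = 10.25%

10.25%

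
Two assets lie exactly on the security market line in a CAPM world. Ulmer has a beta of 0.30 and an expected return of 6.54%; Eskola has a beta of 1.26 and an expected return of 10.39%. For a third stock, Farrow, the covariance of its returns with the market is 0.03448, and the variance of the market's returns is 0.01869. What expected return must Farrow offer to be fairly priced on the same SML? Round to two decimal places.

12.74%

MRP = (10.39% − 6.54%) / (1.26 − 0.30) = 4.0104%
R_f = 6.54% − 0.30 × 4.0104% = 5.3369%
β_Farrow = Cov / Var(R_m) = 0.03448 / 0.01869 = 1.8448
E(R_Farrow) = R_f + β × MRP = 5.3369% + 1.8448 × 4.0104% = 12.74%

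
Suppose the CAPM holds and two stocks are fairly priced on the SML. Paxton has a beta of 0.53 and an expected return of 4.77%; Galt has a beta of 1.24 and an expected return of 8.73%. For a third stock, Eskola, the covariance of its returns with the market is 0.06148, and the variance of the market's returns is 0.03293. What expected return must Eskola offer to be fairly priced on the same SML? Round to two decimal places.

MRP = (8.73% − 4.77%) / (1.24 − 0.53) = 5.5775%
R_f = 4.77% − 0.53 × 5.5775% = 1.8139%
β_Eskola = Cov / Var(R_m) = 0.06148 / 0.03293 = 1.8670
E(R_Eskola) = R_f + β × MRP = 1.8139% + 1.8670 × 5.5775% = 12.23%

12.23%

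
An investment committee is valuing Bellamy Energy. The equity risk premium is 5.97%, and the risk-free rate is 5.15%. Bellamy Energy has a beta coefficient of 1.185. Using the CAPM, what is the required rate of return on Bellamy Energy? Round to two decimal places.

12.22%

E(R) = R_f + β × MRP = 5.15% + 1.185 × 5.97% = 12.22%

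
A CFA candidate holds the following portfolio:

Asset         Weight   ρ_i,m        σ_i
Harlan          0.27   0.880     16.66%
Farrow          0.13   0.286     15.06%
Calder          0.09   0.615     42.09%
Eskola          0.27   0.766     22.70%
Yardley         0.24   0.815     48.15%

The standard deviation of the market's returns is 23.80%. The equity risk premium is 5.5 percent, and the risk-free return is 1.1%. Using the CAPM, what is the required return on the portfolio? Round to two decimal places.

5.94%

β_Harlan = 0.880 × 16.66% / 23.80% = 0.6160
β_Farrow = 0.286 × 15.06% / 23.80% = 0.1810
β_Calder = 0.615 × 42.09% / 23.80% = 1.0876
β_Eskola = 0.766 × 22.70% / 23.80% = 0.7306
β_Yardley = 0.815 × 48.15% / 23.80% = 1.6488
β_P = Σ w_i β_i = 0.27×0.6160 + 0.13×0.1810 + 0.09×1.0876 + 0.27×0.7306 + 0.24×1.6488 = 0.8807
E(R_P) = R_f + β_P × MRP = 1.1% + 0.8807 × 5.5% = 5.94%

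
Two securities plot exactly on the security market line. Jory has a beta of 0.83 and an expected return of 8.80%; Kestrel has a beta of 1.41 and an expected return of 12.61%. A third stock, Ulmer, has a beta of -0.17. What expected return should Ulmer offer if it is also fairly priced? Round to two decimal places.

2.23%

MRP (SML slope) = (12.61% − 8.80%) / (1.41 − 0.83) = 3.81% / 0.58 = 6.5690%
R_f (intercept) = 8.80% − 0.83 × 6.5690% = 3.3477%
E(R_Ulmer) = R_f + β × MRP = 3.3477% + -0.17 × 6.5690% = 2.23%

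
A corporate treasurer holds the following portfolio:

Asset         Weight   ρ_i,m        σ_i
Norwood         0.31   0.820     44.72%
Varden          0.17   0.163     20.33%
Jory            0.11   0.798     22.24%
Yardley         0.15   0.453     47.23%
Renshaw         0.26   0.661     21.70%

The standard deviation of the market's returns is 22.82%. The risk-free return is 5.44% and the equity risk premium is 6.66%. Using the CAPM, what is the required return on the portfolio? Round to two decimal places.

β_Norwood = 0.820 × 44.72% / 22.82% = 1.6069
β_Varden = 0.163 × 20.33% / 22.82% = 0.1452
β_Jory = 0.798 × 22.24% / 22.82% = 0.7777
β_Yardley = 0.453 × 47.23% / 22.82% = 0.9376
β_Renshaw = 0.661 × 21.70% / 22.82% = 0.6286
β_P = Σ w_i β_i = 0.31×1.6069 + 0.17×0.1452 + 0.11×0.7777 + 0.15×0.9376 + 0.26×0.6286 = 0.9124
E(R_P) = R_f + β_P × MRP = 5.44% + 0.9124 × 6.66% = 11.52%

11.52%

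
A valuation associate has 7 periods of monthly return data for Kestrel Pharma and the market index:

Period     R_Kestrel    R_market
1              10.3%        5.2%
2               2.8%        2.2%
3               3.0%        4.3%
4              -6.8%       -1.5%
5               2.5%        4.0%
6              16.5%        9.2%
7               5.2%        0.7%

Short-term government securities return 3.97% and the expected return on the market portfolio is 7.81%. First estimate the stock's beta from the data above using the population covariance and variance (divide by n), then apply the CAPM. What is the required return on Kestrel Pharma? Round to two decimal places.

11.18%

Mean R_i = (10.3 + 2.8 + 3.0 − 6.8 + 2.5 + 16.5 + 5.2) / 7 = 4.7857%
Mean R_m = (5.2 + 2.2 + 4.3 − 1.5 + 4.0 + 9.2 + 0.7) / 7 = 3.4429%
Σ(R_i − R̄_i)(R_m − R̄_m) = 132.9243  ⇒  Cov = 132.9243 / 7 = 18.9892
Σ(R_m − R̄_m)² = 70.7771  ⇒  Var(R_m) = 70.7771 / 7 = 10.1110
β = Cov / Var(R_m) = 18.9892 / 10.1110 = 1.8781
MRP = 7.81% − 3.97% = 3.84%
E(R) = R_f + β × MRP = 3.97% + 1.8781 × 3.84% = 11.18%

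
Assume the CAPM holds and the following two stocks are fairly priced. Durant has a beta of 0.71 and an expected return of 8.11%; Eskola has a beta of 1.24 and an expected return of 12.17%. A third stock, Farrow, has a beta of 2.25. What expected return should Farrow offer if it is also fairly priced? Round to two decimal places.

MRP (SML slope) = (12.17% − 8.11%) / (1.24 − 0.71) = 4.06% / 0.53 = 7.6604%
R_f (intercept) = 8.11% − 0.71 × 7.6604% = 2.6711%
E(R_Farrow) = R_f + β × MRP = 2.6711% + 2.25 × 7.6604% = 19.91%

19.91%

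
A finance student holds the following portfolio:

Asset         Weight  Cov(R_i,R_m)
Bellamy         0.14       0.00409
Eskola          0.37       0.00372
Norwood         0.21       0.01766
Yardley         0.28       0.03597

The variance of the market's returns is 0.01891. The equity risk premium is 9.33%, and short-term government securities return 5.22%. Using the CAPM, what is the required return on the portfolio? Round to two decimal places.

12.98%

β_Bellamy = 0.00409 / 0.01891 = 0.2163
β_Eskola = 0.00372 / 0.01891 = 0.1967
β_Norwood = 0.01766 / 0.01891 = 0.9339
β_Yardley = 0.03597 / 0.01891 = 1.9022
β_P = Σ w_i β_i = 0.14×0.2163 + 0.37×0.1967 + 0.21×0.9339 + 0.28×1.9022 = 0.8318
E(R_P) = R_f + β_P × MRP = 5.22% + 0.8318 × 9.33% = 12.98%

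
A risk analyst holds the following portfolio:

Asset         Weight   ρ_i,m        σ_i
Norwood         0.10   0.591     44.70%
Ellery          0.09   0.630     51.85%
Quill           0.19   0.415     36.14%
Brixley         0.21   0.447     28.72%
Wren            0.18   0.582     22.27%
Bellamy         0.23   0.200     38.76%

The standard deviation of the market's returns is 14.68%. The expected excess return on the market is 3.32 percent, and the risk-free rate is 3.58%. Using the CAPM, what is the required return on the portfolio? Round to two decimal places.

β_Norwood = 0.591 × 44.70% / 14.68% = 1.7996
β_Ellery = 0.630 × 51.85% / 14.68% = 2.2252
β_Quill = 0.415 × 36.14% / 14.68% = 1.0217
β_Brixley = 0.447 × 28.72% / 14.68% = 0.8745
β_Wren = 0.582 × 22.27% / 14.68% = 0.8829
β_Bellamy = 0.200 × 38.76% / 14.68% = 0.5281
β_P = Σ w_i β_i = 0.10×1.7996 + 0.09×2.2252 + 0.19×1.0217 + 0.21×0.8745 + 0.18×0.8829 + 0.23×0.5281 = 1.0384
E(R_P) = R_f + β_P × MRP = 3.58% + 1.0384 × 3.32% = 7.03%

7.03%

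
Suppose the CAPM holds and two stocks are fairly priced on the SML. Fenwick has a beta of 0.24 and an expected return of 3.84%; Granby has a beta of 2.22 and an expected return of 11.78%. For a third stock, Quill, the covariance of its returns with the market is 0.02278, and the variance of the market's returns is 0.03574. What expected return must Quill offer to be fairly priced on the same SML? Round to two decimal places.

MRP = (11.78% − 3.84%) / (2.22 − 0.24) = 4.0101%
R_f = 3.84% − 0.24 × 4.0101% = 2.8776%
β_Quill = Cov / Var(R_m) = 0.02278 / 0.03574 = 0.6374
E(R_Quill) = R_f + β × MRP = 2.8776% + 0.6374 × 4.0101% = 5.43%

5.43%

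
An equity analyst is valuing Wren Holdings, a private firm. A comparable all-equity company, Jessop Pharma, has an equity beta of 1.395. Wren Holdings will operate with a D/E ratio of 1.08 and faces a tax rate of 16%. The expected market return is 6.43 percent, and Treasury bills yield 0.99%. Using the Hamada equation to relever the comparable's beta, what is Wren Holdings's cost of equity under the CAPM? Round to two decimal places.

15.46%

β_L = β_U × [1 + (1 − t)(D/E)] = 1.395 × [1 + (1 − 0.16) × 1.08]
    = 1.395 × [1 + 0.84 × 1.08] = 1.395 × 1.9072 = 2.6605
MRP = 6.43% − 0.99% = 5.44%
E(R) = R_f + β_L × MRP = 0.99% + 2.6605 × 5.44% = 15.46%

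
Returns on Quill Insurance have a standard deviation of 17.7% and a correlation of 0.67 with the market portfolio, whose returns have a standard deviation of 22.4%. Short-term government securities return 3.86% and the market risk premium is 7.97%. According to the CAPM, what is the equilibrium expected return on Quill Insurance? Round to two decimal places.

β = ρ × σ_i / σ_m = 0.67 × 17.7% / 22.4% = 0.5294
E(R) = 3.86% + 0.5294 × 7.97% = 8.08%

8.08%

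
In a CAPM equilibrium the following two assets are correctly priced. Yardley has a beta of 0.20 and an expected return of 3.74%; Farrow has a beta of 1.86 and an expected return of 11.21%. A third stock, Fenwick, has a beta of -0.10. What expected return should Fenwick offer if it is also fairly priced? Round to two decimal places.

2.39%

MRP (SML slope) = (11.21% − 3.74%) / (1.86 − 0.20) = 7.47% / 1.66 = 4.5000%
R_f (intercept) = 3.74% − 0.20 × 4.5000% = 2.8400%
E(R_Fenwick) = R_f + β × MRP = 2.8400% + -0.10 × 4.5000% = 2.39%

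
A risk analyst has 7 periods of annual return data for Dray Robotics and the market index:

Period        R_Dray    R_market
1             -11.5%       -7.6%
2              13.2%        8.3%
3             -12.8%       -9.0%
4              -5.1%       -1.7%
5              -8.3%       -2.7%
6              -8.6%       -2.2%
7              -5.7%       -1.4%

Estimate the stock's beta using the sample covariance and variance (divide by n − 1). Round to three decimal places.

Mean R_i = (-11.5 + 13.2 − 12.8 − 5.1 − 8.3 − 8.6 − 5.7) / 7 = -5.5429%
Mean R_m = (-7.6 + 8.3 − 9.0 − 1.7 − 2.7 − 2.2 − 1.4) / 7 = -2.3286%
Σ(R_i − R̄_i)(R_m − R̄_m) = 279.7914  ⇒  Cov = 279.7914 / 6 = 46.6319
Σ(R_m − R̄_m)² = 186.6743  ⇒  Var(R_m) = 186.6743 / 6 = 31.1124
β = Cov / Var(R_m) = 46.6319 / 31.1124 = 1.4988

1.499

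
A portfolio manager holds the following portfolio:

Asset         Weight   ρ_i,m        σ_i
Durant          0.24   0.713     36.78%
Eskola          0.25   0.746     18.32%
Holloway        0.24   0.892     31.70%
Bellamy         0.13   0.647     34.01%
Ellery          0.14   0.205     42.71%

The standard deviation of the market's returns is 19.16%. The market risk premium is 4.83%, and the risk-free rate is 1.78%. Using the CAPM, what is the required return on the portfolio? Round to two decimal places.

β_Durant = 0.713 × 36.78% / 19.16% = 1.3687
β_Eskola = 0.746 × 18.32% / 19.16% = 0.7133
β_Holloway = 0.892 × 31.70% / 19.16% = 1.4758
β_Bellamy = 0.647 × 34.01% / 19.16% = 1.1485
β_Ellery = 0.205 × 42.71% / 19.16% = 0.4570
β_P = Σ w_i β_i = 0.24×1.3687 + 0.25×0.7133 + 0.24×1.4758 + 0.13×1.1485 + 0.14×0.4570 = 1.0743
E(R_P) = R_f + β_P × MRP = 1.78% + 1.0743 × 4.83% = 6.97%

6.97%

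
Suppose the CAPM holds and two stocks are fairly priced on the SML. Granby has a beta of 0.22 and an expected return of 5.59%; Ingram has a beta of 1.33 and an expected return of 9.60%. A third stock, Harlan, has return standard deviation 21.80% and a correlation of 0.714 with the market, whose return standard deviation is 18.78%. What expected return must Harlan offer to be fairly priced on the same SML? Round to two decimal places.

MRP = (9.60% − 5.59%) / (1.33 − 0.22) = 3.6126%
R_f = 5.59% − 0.22 × 3.6126% = 4.7952%
β_Harlan = ρ·σ_i/σ_m = 0.714 × 21.80 / 18.78 = 0.8288
E(R_Harlan) = R_f + β × MRP = 4.7952% + 0.8288 × 3.6126% = 7.79%

7.79%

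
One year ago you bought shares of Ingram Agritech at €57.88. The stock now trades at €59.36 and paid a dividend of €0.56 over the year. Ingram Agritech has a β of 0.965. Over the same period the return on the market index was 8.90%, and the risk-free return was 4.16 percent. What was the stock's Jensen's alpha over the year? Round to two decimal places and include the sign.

Realised HPR = (P1 + D1 − P0) / P0 = (59.36 + 0.56 − 57.88) / 57.88 = 2.04 / 57.88 = 3.5245%
MRP = 8.90% − 4.16% = 4.74%
CAPM required = R_f + β·MRP = 4.16% + 0.965 × 4.74% = 8.73410%
α = realised − required = 3.5245% − 8.73410% = -5.21%

-5.21%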